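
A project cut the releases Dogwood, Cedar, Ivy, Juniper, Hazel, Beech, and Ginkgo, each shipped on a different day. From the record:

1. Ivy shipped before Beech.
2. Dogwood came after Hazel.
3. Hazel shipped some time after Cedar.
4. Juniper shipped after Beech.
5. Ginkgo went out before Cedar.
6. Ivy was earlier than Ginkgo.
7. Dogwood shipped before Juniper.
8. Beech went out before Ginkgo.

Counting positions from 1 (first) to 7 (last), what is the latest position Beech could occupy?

Beech must come before Cedar, Dogwood, Ginkgo, Hazel, and Juniper — 5 releases forced after it.
Everything else can be placed before Beech in some valid order, so Beech can sit as late as position 7 − 5 = 2.

2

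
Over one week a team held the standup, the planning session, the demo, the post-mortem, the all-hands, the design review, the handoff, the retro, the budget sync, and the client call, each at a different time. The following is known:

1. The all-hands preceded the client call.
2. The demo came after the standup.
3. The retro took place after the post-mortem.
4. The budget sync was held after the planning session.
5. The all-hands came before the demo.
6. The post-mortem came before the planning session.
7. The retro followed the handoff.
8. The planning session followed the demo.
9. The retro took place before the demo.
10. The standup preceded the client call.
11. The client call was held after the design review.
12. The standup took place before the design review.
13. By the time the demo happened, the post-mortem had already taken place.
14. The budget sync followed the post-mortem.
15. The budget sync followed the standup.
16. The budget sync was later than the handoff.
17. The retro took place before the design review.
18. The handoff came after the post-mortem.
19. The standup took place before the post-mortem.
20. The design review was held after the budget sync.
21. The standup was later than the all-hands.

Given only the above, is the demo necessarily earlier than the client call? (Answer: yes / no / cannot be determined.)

Chain the constraints: the demo → the planning session → the budget sync → the design review → the client call. Each link is directly stated, so the demo comes before the client call.

yes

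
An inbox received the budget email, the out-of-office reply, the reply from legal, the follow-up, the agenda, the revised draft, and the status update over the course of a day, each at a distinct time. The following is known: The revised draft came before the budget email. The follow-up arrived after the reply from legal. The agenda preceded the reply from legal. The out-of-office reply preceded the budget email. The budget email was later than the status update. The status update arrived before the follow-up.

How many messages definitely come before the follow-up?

Directly stated before the follow-up: the reply from legal and the status update.
The agenda reaches the follow-up via the agenda → the reply from legal → the follow-up.
No chain forces the budget email (or any of the others) ahead of the follow-up.
That's the agenda, the reply from legal, and the status update — 3 in all.

3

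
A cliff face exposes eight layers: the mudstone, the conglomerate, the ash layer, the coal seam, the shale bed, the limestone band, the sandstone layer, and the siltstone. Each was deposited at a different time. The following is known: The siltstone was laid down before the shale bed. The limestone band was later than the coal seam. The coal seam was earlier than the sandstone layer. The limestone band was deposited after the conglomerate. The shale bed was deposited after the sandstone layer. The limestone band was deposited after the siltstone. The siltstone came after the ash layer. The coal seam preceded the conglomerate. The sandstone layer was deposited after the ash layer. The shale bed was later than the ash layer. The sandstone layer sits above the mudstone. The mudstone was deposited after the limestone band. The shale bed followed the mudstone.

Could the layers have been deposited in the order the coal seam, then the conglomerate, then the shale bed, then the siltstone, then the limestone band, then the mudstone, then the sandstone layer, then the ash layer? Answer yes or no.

The constraints require the ash layer before the shale bed, but in the proposed sequence the shale bed appears ahead of the ash layer. That one violation is enough.

no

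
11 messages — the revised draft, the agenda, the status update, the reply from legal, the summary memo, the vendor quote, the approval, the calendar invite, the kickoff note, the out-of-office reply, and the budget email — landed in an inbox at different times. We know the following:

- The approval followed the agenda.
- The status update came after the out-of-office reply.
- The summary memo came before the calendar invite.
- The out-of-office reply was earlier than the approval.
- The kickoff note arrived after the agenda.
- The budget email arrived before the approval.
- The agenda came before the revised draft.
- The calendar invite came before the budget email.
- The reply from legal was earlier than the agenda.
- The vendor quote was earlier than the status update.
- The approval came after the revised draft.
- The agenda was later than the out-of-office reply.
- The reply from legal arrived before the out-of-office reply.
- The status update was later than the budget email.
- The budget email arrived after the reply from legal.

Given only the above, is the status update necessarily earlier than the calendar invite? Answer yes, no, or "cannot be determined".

no

Tracing the constraints gives the calendar invite → the budget email → the status update, so the calendar invite must come before the status update.
That means the status update cannot be before the calendar invite.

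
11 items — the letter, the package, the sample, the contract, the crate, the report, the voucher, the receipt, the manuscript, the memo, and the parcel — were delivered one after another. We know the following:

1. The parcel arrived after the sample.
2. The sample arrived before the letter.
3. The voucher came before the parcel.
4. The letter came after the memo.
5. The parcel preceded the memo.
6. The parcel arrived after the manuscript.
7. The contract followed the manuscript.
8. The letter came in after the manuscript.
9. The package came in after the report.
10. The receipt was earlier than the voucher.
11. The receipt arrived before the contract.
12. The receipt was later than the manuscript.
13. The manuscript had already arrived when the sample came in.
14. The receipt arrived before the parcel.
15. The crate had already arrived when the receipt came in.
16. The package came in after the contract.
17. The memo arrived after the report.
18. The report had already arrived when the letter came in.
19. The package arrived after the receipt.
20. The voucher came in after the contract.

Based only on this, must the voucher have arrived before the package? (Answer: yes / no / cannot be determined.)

No chain of stated constraints runs from the voucher to the package, and none runs from the package to the voucher either.
So the relative order of the voucher and the package is not fixed by the given facts.

cannot be determined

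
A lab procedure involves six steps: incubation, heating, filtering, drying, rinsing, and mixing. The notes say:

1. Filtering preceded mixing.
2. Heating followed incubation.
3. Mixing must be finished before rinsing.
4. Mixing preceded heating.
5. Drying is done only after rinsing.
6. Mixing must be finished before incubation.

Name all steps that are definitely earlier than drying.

filtering, mixing, rinsing

Directly stated before drying: rinsing.
Filtering reaches drying via filtering → mixing → rinsing → drying.
Mixing reaches drying via mixing → rinsing → drying.
No chain forces heating (or any of the others) ahead of drying.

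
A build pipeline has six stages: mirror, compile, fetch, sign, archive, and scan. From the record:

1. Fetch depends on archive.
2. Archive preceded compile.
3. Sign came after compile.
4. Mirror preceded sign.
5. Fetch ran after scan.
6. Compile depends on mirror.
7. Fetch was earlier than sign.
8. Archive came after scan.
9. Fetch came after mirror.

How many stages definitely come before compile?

Directly stated before compile: archive and mirror.
Scan reaches compile via scan → archive → compile.
No chain forces sign (or any of the others) ahead of compile.
That's archive, mirror, and scan — 3 in all.

3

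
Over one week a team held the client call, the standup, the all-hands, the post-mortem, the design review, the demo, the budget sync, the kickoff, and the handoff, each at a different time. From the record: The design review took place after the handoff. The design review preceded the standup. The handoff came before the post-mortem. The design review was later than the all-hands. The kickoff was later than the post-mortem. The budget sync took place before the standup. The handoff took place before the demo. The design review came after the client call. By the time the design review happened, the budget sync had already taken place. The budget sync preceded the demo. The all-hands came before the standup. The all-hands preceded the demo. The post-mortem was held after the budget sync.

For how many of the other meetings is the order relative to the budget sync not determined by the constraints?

3

Forced after the budget sync: the demo, the design review, the kickoff, the post-mortem, and the standup.
That leaves the all-hands, the client call, and the handoff with no forced order relative to the budget sync — 3.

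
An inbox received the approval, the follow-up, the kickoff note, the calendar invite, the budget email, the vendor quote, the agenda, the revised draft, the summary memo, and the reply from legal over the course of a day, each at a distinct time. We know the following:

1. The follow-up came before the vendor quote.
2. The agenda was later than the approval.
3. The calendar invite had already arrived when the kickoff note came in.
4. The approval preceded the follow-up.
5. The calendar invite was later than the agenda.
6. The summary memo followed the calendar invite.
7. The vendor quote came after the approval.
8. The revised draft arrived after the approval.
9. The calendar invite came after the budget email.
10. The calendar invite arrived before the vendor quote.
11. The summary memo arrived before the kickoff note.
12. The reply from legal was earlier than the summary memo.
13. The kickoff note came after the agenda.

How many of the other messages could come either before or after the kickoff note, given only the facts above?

Forced before the kickoff note: the agenda, the approval, the budget email, the calendar invite, the reply from legal, and the summary memo.
That leaves the follow-up, the revised draft, and the vendor quote with no forced order relative to the kickoff note — 3.

3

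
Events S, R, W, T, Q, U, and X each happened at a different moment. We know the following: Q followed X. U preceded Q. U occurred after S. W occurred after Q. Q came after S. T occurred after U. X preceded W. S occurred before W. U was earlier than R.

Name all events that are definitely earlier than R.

S, U

Directly stated before R: U.
S reaches R via S → U → R.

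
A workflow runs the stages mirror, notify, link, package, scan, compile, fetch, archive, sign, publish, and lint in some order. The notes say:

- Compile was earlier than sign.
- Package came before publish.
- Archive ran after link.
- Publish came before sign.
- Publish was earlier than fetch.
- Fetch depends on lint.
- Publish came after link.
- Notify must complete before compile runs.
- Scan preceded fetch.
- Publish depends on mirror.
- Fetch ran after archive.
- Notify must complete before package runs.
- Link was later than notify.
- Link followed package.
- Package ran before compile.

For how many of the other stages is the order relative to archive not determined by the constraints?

6

Forced before archive: link, notify, and package; forced after archive: fetch.
That leaves compile, lint, mirror, publish, scan, and sign with no forced order relative to archive — 6.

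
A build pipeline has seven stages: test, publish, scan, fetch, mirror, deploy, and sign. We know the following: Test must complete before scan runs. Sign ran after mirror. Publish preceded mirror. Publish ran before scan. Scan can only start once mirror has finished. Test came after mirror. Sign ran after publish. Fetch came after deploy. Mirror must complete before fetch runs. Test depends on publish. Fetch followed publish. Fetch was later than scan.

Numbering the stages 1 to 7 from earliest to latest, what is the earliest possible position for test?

3

Mirror and publish must both come before test — 2 forced predecessors.
Nothing else is forced ahead of test, so its earliest slot is position 2 + 1 = 3.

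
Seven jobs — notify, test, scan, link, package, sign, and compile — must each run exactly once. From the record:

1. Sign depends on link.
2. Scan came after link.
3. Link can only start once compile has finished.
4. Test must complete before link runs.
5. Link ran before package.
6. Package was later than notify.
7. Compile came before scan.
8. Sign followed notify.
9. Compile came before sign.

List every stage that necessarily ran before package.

Directly stated before package: link and notify.
Compile reaches package via compile → link → package.
Test reaches package via test → link → package.
No chain forces scan (or any of the others) ahead of package.

compile, link, notify, test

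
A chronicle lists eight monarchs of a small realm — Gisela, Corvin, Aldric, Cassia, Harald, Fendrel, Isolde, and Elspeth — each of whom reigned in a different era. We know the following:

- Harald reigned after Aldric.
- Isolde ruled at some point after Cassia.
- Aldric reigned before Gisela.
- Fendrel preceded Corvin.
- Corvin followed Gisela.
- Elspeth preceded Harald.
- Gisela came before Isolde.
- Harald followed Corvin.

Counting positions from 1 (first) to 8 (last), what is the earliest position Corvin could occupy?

4

Aldric, Fendrel, and Gisela must all come before Corvin — 3 forced predecessors.
Nothing else is forced ahead of Corvin, so their earliest slot is position 3 + 1 = 4.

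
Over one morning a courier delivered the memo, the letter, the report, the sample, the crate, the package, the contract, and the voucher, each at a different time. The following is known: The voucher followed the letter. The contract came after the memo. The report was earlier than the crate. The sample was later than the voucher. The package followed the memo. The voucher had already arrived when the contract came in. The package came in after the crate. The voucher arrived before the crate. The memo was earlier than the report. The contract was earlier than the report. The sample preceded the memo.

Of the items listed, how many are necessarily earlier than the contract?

4

Directly stated before the contract: the memo and the voucher.
The letter reaches the contract via the letter → the voucher → the contract.
The sample reaches the contract via the sample → the memo → the contract.
No chain forces the package (or any of the others) ahead of the contract.
That's the letter, the memo, the sample, and the voucher — 4 in all.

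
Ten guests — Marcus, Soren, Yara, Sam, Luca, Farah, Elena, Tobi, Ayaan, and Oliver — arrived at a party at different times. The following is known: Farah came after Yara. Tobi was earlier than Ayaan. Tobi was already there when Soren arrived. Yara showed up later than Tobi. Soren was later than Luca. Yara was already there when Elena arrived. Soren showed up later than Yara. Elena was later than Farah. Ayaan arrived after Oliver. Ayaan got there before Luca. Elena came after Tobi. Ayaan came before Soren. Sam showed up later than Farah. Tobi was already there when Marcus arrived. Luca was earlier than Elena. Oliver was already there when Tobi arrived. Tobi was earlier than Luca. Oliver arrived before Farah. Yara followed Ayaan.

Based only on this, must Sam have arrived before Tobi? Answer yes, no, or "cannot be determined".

Tracing the constraints gives Tobi → Yara → Farah → Sam, so Tobi must come before Sam.
That means Sam cannot be before Tobi.

no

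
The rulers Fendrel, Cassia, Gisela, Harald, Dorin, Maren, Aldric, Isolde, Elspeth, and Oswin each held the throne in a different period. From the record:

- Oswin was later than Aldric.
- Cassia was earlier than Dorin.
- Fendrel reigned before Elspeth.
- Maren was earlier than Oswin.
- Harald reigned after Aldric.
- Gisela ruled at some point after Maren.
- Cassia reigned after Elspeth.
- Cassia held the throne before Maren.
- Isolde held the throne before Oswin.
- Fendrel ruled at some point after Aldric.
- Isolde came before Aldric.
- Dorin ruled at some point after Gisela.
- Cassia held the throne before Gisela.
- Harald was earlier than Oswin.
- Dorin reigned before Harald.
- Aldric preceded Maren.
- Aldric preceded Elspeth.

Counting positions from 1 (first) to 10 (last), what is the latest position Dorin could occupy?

Dorin must come before Harald and Oswin — 2 rulers forced after them.
Everything else can be placed before Dorin in some valid order, so Dorin can sit as late as position 10 − 2 = 8.

8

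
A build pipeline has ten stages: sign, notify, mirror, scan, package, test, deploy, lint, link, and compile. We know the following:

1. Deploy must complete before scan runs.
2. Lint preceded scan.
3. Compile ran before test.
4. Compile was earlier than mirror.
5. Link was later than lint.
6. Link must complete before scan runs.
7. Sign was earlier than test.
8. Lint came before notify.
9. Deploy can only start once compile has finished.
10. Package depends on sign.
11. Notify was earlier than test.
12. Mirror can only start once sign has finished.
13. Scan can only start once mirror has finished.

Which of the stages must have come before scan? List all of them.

compile, deploy, link, lint, mirror, sign

Directly stated before scan: deploy, link, lint, and mirror.
Compile reaches scan via compile → mirror → scan.
Sign reaches scan via sign → mirror → scan.
No chain forces notify (or any of the others) ahead of scan.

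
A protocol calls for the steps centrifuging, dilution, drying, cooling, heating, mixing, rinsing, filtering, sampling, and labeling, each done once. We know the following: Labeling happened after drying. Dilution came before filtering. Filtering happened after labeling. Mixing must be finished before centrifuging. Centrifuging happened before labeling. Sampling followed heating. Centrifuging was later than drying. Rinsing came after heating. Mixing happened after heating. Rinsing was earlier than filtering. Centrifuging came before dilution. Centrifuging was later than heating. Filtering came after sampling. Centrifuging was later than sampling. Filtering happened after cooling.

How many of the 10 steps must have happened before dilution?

Directly stated before dilution: centrifuging.
Drying reaches dilution via drying → centrifuging → dilution.
Heating reaches dilution via heating → centrifuging → dilution.
Mixing reaches dilution via mixing → centrifuging → dilution.
Likewise sampling reaches dilution by chaining the stated constraints.
No chain forces rinsing (or any of the others) ahead of dilution.
That's centrifuging, drying, heating, mixing, and sampling — 5 in all.

5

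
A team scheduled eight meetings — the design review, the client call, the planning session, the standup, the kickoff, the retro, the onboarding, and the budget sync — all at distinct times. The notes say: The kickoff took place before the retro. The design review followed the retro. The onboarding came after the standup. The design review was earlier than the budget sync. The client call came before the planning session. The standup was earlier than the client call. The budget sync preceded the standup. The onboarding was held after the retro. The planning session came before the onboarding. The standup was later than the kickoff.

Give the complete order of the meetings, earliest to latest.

The constraints fix every adjacent pair, so only one ordering works:
the kickoff → the retro → the design review → the budget sync → the standup → the client call → the planning session → the onboarding.

the kickoff, the retro, the design review, the budget sync, the standup, the client call, the planning session, the onboarding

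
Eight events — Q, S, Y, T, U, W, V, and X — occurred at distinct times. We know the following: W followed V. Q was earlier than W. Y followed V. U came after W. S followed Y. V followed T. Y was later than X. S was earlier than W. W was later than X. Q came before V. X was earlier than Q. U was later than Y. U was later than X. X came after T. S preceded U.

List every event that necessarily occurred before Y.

Q, T, V, X

Directly stated before Y: V and X.
Q reaches Y via Q → V → Y.
T reaches Y via T → X → Y.
No chain forces U (or any of the others) ahead of Y.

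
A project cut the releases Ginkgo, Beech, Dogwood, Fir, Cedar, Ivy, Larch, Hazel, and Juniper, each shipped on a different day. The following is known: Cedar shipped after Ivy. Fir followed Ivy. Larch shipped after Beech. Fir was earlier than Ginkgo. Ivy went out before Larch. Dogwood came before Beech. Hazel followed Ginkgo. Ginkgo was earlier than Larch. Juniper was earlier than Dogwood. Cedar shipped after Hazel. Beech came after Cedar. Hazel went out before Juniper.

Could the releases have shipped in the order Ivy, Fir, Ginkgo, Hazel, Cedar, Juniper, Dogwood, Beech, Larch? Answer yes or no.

Check each stated constraint against the proposed order — e.g. Ginkgo is ahead of Larch; Ivy is ahead of Larch. Every pair is in the required order; nothing is violated.

yes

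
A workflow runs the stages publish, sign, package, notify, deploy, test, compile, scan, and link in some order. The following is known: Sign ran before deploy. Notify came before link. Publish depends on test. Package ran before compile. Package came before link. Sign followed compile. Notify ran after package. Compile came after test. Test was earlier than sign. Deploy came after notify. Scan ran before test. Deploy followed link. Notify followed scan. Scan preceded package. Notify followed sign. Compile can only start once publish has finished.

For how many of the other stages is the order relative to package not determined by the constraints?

Forced before package: scan; forced after package: compile, deploy, link, notify, and sign.
That leaves publish and test with no forced order relative to package — 2.

2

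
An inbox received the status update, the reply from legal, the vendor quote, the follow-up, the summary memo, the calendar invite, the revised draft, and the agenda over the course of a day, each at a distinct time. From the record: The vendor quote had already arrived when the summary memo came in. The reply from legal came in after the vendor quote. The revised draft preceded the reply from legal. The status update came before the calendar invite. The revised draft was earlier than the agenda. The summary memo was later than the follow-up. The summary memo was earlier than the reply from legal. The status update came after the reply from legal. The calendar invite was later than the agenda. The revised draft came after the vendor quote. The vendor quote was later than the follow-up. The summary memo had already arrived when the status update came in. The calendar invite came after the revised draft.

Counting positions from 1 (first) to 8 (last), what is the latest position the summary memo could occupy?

The summary memo must come before the calendar invite, the reply from legal, and the status update — 3 messages forced after it.
Everything else can be placed before the summary memo in some valid order, so the summary memo can sit as late as position 8 − 3 = 5.

5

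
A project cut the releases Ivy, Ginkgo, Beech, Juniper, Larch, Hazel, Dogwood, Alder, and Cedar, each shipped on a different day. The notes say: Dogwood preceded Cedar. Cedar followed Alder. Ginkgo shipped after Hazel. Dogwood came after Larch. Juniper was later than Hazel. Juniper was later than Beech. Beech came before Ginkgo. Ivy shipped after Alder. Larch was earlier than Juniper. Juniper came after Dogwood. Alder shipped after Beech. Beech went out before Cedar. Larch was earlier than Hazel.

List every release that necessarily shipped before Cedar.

Directly stated before Cedar: Alder, Beech, and Dogwood.
Larch reaches Cedar via Larch → Dogwood → Cedar.

Alder, Beech, Dogwood, Larch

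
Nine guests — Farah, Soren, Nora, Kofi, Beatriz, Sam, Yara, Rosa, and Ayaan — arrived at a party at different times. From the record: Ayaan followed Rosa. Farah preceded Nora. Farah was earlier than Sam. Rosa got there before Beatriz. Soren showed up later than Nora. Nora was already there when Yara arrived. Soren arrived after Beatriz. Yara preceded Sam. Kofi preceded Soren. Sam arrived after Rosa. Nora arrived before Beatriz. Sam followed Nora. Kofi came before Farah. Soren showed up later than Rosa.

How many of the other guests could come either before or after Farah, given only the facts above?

2

Forced before Farah: Kofi; forced after Farah: Beatriz, Nora, Sam, Soren, and Yara.
That leaves Ayaan and Rosa with no forced order relative to Farah — 2.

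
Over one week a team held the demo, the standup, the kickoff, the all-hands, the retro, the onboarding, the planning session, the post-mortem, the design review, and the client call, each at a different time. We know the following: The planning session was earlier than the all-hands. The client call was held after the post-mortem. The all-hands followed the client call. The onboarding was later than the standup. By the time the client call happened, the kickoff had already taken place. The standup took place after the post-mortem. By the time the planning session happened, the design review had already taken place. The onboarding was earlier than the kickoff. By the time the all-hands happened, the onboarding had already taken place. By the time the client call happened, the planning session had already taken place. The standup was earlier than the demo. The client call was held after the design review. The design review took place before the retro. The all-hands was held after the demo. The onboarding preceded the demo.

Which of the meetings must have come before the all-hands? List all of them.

Directly stated before the all-hands: the client call, the demo, the onboarding, and the planning session.
The design review reaches the all-hands via the design review → the client call → the all-hands.
The kickoff reaches the all-hands via the kickoff → the client call → the all-hands.
The post-mortem reaches the all-hands via the post-mortem → the client call → the all-hands.
Likewise the standup reaches the all-hands by chaining the stated constraints.
No chain forces the retro ahead of the all-hands.

the client call, the demo, the design review, the kickoff, the onboarding, the planning session, the post-mortem, the standup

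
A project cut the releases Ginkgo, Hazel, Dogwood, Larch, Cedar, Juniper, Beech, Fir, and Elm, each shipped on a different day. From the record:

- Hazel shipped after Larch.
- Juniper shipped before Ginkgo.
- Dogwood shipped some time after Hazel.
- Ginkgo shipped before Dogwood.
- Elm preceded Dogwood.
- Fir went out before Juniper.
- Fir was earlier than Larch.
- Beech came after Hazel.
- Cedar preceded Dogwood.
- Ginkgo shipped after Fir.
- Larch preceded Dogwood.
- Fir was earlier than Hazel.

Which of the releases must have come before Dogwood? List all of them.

Directly stated before Dogwood: Cedar, Elm, Ginkgo, Hazel, and Larch.
Fir reaches Dogwood via Fir → Hazel → Dogwood.
Juniper reaches Dogwood via Juniper → Ginkgo → Dogwood.

Cedar, Elm, Fir, Ginkgo, Hazel, Juniper, Larch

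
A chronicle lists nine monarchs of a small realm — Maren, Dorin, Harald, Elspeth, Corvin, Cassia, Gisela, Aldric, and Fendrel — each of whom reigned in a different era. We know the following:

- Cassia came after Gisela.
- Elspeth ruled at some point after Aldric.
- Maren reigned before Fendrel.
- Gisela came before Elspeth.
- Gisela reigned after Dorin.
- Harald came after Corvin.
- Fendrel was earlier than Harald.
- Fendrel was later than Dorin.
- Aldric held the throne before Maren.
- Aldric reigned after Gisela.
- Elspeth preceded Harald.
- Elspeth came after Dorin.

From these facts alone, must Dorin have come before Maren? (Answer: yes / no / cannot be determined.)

Chain the constraints: Dorin → Gisela → Aldric → Maren. Each link is directly stated, so Dorin comes before Maren.

yes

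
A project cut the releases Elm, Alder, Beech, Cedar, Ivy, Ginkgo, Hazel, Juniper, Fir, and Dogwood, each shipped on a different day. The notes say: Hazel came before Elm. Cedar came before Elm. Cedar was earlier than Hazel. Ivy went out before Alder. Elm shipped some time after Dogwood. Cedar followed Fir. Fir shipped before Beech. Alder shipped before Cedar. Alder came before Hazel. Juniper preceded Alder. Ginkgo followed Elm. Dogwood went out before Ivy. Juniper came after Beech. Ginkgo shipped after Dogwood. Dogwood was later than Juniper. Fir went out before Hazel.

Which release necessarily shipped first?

Fir has a chain of constraints placing it before every other release, so Fir must be first.

Fir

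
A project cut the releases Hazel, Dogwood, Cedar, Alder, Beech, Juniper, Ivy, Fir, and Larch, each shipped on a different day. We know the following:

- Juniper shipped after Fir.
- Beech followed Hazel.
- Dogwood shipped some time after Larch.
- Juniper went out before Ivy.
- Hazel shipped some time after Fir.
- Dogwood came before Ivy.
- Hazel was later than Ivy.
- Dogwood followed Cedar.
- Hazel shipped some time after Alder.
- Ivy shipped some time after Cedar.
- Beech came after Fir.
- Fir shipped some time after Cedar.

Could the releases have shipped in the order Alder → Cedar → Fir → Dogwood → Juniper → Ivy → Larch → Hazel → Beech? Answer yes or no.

The constraints require Larch before Dogwood, but in the proposed sequence Dogwood appears ahead of Larch. That one violation is enough.

no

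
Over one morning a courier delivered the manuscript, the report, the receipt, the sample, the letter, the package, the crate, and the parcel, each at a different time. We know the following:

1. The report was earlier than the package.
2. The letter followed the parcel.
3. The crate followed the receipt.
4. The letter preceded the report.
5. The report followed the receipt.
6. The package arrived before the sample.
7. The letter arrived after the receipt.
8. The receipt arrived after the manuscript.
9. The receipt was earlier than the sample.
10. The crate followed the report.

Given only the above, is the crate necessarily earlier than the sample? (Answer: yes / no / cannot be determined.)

No chain of stated constraints runs from the crate to the sample, and none runs from the sample to the crate either.
So the relative order of the crate and the sample is not fixed by the given facts.

cannot be determined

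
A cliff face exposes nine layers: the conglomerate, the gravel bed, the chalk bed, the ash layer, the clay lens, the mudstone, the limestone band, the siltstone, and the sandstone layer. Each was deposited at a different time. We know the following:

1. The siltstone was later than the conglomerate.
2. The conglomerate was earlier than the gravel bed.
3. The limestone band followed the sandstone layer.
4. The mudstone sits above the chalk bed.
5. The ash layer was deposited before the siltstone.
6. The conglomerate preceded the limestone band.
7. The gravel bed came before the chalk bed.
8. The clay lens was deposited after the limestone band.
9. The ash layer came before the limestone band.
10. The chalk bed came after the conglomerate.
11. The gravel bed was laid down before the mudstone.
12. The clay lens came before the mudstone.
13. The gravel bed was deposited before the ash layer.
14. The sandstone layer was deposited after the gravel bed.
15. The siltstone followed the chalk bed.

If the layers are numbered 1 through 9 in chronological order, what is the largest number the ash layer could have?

5

The ash layer must come before the clay lens, the limestone band, the mudstone, and the siltstone — 4 layers forced after it.
Everything else can be placed before the ash layer in some valid order, so the ash layer can sit as late as position 9 − 4 = 5.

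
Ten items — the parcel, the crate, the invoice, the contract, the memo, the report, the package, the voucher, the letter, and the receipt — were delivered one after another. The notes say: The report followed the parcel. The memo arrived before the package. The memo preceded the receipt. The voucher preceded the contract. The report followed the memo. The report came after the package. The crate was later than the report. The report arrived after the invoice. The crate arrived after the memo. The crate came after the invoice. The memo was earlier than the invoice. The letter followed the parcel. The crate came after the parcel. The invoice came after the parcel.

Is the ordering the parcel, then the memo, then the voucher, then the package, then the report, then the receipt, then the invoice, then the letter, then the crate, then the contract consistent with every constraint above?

no

The constraints require the invoice before the report, but in the proposed sequence the report appears ahead of the invoice. That one violation is enough.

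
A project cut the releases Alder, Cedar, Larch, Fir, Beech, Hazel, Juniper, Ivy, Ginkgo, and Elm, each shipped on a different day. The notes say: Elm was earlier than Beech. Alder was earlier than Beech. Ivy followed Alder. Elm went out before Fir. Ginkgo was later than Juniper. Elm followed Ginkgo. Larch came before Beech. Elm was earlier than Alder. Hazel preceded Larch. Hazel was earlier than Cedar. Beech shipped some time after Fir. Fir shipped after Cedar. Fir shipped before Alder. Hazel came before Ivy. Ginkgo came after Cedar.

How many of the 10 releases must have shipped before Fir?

Directly stated before Fir: Cedar and Elm.
Ginkgo reaches Fir via Ginkgo → Elm → Fir.
Hazel reaches Fir via Hazel → Cedar → Fir.
Juniper reaches Fir via Juniper → Ginkgo → Elm → Fir.
That's Cedar, Elm, Ginkgo, Hazel, and Juniper — 5 in all.

5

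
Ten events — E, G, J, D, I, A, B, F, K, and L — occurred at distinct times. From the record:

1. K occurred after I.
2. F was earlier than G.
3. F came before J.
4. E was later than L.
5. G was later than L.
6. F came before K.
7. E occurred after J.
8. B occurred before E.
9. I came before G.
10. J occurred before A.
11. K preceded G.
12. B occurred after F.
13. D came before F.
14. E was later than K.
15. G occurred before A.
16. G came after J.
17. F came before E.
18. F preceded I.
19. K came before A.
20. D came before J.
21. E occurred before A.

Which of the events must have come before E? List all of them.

Directly stated before E: B, F, J, K, and L.
D reaches E via D → F → E.
I reaches E via I → K → E.

B, D, F, I, J, K, L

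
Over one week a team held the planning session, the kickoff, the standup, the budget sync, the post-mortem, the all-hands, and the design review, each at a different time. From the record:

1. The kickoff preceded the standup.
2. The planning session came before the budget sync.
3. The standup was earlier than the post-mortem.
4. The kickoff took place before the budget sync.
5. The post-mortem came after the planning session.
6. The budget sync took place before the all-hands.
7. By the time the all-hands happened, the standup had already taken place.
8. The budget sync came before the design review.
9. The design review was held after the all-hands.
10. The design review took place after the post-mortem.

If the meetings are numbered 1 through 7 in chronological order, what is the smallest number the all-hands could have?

The budget sync, the kickoff, the planning session, and the standup must all come before the all-hands — 4 forced predecessors.
Nothing else is forced ahead of the all-hands, so its earliest slot is position 4 + 1 = 5.

5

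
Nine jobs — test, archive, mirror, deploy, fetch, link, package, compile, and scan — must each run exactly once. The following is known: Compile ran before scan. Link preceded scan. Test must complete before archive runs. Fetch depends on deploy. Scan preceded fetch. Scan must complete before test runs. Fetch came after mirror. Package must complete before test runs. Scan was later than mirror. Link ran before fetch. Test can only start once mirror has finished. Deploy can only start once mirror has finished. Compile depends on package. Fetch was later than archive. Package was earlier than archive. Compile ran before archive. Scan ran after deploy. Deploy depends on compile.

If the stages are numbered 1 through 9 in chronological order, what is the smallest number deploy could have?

4

Compile, mirror, and package must all come before deploy — 3 forced predecessors.
Nothing else is forced ahead of deploy, so its earliest slot is position 3 + 1 = 4.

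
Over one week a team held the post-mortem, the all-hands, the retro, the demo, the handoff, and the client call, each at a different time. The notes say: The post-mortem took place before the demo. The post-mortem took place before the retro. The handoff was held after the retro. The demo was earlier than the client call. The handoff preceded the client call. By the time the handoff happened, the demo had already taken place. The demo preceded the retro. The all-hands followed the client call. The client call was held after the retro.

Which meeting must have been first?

the post-mortem

The post-mortem has a chain of constraints placing it before every other meeting, so the post-mortem must be first.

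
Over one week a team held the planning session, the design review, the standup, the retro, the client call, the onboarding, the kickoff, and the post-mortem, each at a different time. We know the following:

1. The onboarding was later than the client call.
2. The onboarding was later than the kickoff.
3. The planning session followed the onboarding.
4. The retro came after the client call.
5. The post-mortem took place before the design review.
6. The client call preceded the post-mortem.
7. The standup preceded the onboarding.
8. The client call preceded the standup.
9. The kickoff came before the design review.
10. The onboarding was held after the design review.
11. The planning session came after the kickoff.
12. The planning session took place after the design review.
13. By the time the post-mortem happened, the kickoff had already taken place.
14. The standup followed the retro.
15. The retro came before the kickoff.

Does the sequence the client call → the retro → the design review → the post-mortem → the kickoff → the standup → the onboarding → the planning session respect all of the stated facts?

no

The constraints require the kickoff before the design review, but in the proposed sequence the design review appears ahead of the kickoff. That one violation is enough.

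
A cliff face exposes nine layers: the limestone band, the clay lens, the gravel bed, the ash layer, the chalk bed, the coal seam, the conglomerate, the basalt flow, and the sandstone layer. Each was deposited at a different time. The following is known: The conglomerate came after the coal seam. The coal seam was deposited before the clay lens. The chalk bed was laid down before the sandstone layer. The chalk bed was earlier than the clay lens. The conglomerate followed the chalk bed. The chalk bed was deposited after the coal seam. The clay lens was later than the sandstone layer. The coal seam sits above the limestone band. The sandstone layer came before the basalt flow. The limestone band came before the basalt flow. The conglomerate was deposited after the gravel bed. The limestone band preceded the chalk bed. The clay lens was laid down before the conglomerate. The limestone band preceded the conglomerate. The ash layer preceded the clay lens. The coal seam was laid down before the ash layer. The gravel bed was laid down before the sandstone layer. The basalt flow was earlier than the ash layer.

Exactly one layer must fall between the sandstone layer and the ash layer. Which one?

Tracing the constraints gives the sandstone layer → the basalt flow → the ash layer, so the basalt flow sits after the sandstone layer and before the ash layer.
No other layer is forced both after the sandstone layer and before the ash layer.

the basalt flow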